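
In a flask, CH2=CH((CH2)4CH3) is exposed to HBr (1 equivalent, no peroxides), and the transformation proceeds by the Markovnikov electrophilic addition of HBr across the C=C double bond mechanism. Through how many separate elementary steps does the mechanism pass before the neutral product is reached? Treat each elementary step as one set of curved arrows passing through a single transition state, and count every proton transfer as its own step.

2

Step 1: The π electrons of the C=C bond attack a proton of HBr; Markovnikov addition places the new C–H on the less-substituted alkene carbon, so the positive charge ends up on the more-substituted carbon — a secondary carbocation. The H–Br bond breaks heterolytically, releasing Br⁻.
(No 1,2-shift: no single shift to an adjacent carbon would give a more stable cation.)
Step 2: Br⁻ captures the cation: a lone pair on Br⁻ fills the empty p orbital, producing the alkyl halide product.
Total: 2 elementary steps.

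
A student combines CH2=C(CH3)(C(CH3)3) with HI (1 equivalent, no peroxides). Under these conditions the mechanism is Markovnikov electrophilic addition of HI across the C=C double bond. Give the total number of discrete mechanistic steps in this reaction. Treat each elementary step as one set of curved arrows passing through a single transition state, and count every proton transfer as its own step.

Step 1: Protonation of the alkene by HI: the π bond acts as the nucleophile and picks up H⁺, giving the more stable (Markovnikov) tertiary carbocation. The H–I bond breaks heterolytically, releasing I⁻.
(No 1,2-shift: no single shift to an adjacent carbon would give a more stable cation.)
Step 2: Nucleophilic attack by I⁻ on the carbocation completes the addition, giving R–I.
Total: 2 elementary steps.

2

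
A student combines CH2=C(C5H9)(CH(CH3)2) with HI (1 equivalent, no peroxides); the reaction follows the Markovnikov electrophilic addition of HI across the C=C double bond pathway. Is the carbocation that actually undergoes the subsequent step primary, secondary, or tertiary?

tertiary

Step 1: Protonation of the alkene by HI: the π bond acts as the nucleophile and picks up H⁺, giving the more stable (Markovnikov) tertiary carbocation. The H–I bond breaks heterolytically, releasing I⁻.
No single 1,2-shift to an adjacent carbon would give a more-substituted cation, so no rearrangement occurs.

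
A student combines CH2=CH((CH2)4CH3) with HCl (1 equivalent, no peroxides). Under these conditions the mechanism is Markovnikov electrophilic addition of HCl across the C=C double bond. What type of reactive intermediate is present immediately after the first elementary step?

Step 1: Protonation of the alkene by HCl: the π bond acts as the nucleophile and picks up H⁺, giving the more stable (Markovnikov) secondary carbocation. The H–Cl bond breaks heterolytically, releasing Cl⁻.
After step 1 the species present is a secondary carbocation.

secondary carbocation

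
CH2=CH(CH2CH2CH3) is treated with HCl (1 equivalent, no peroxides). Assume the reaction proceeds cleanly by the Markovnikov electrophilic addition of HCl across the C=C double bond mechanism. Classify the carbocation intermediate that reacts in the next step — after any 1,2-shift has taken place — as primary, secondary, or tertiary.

Step 1: The π electrons of the C=C bond attack a proton of HCl; Markovnikov addition places the new C–H on the less-substituted alkene carbon, so the positive charge ends up on the more-substituted carbon — a secondary carbocation. The H–Cl bond breaks heterolytically, releasing Cl⁻.
No single 1,2-shift to an adjacent carbon would give a more-substituted cation, so no rearrangement occurs.

secondary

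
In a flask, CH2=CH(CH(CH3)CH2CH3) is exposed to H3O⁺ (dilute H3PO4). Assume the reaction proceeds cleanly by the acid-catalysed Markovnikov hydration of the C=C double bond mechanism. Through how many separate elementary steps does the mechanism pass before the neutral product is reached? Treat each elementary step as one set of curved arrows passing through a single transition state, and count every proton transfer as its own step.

Step 1: The π electrons of the C=C bond attack a proton of H3O⁺; Markovnikov addition places the new C–H on the less-substituted alkene carbon, so the positive charge ends up on the more-substituted carbon — a secondary carbocation. H2O is released.
Step 2: A hydride (H with its bonding pair) migrates from the adjacent sec-butyl carbon to the cationic centre — a 1,2-hydride shift — upgrading the secondary cation to a tertiary one.
Step 3: A lone pair on the oxygen of H2O attacks the carbocation, forming a C–O bond and an oxonium ion (a protonated alcohol).
Step 4: Proton transfer from the O–H of the oxonium ion to H2O completes the catalytic cycle and yields the alcohol.
Total: 4 elementary steps.

4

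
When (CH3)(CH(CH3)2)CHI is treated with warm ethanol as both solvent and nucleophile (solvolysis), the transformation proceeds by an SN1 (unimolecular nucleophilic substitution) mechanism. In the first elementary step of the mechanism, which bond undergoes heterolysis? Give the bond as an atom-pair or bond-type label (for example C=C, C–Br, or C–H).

Step 1: Rate-determining heterolysis of the C–I bond gives I⁻ and a secondary carbocation.
The bond broken in this step is the C–I bond.

C–I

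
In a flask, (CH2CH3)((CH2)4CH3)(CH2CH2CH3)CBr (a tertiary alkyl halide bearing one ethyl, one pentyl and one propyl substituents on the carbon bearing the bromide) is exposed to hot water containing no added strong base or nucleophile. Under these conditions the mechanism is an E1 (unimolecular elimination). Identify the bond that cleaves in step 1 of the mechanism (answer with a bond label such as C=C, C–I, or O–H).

C–Br

Step 1: Ionisation: the C–Br σ-bond cleaves heterolytically; both bonding electrons depart with Br⁻, leaving a tertiary carbocation at the α-carbon.
The bond broken in this step is the C–Br bond.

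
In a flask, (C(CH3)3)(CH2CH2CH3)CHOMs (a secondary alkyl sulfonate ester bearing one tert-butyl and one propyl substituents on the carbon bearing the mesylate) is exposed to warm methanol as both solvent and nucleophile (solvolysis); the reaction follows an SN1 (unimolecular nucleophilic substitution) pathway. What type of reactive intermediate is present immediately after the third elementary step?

oxonium ion

Step 1: The C–O bond breaks with both electrons going to the mesylate; MsO⁻ leaves and a secondary carbocation remains.
Step 2: A 1,2-methyl shift from the adjacent tert-butyl carbon moves the positive charge from the secondary centre to an adjacent carbon, generating a more stable tertiary carbocation.
Step 3: A lone pair on the oxygen of CH3OH attacks the carbocation, forming a new C–O σ-bond and an oxonium ion.
After step 3 the species present is an oxonium ion.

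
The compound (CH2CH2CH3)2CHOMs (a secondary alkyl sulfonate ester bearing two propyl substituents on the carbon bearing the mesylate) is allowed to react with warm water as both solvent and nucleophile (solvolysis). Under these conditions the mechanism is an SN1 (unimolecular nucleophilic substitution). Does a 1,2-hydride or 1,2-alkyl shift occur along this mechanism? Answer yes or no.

The first-formed carbocation is secondary.
No single 1,2-shift to an adjacent carbon would produce a more-substituted cation than the one already present, so no rearrangement occurs.

no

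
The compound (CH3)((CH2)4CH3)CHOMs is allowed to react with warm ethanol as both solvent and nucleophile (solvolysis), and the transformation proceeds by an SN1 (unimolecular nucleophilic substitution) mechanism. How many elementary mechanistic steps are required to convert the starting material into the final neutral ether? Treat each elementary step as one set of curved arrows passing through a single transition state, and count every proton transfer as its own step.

Step 1: Ionisation: the C–O σ-bond cleaves heterolytically; both bonding electrons depart with MsO⁻, leaving a secondary carbocation at the α-carbon.
(No 1,2-shift: no single shift to an adjacent carbon would give a more stable cation.)
Step 2: Nucleophilic capture: the oxygen of CH3CH2OH bonds to the cationic carbon, producing an oxonium-ion intermediate.
Step 3: Deprotonation of the oxonium oxygen by solvent ethanol yields the neutral ether.
Total: 3 elementary steps.

3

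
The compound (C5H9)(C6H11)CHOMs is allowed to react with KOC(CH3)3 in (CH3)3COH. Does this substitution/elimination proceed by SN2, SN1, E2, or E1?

Conditions: a strong/bulky base with a secondary substrate bearing a β-hydrogen.
These conditions are the textbook signature of the E2 pathway.
A strong (often hindered) base removes a β-H in concert with loss of the leaving group — bimolecular elimination.

E2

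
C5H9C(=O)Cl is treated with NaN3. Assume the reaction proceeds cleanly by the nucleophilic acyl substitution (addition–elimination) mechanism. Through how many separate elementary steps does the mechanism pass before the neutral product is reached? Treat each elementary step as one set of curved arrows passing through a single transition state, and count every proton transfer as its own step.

2

Step 1: A lone pair on the N of N3⁻ attacks the electrophilic acyl carbon; the π(C=O) electrons move onto oxygen, giving a tetrahedral intermediate.
Step 2: Collapse of the tetrahedral intermediate: the alkoxide oxygen pushes its lone pair back to re-form C=O while Cl⁻ leaves.
Total: 2 elementary steps.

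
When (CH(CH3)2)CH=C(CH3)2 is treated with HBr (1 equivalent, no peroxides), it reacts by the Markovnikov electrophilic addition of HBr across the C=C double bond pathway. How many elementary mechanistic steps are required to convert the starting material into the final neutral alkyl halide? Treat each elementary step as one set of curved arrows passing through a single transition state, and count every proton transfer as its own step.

2

Step 1: Protonation of the alkene by HBr: the π bond acts as the nucleophile and picks up H⁺, giving the more stable (Markovnikov) tertiary carbocation. The H–Br bond breaks heterolytically, releasing Br⁻.
(No 1,2-shift: no single shift to an adjacent carbon would give a more stable cation.)
Step 2: The Br⁻ anion donates a lone pair to the carbocation, forming the new C–Br σ-bond and giving the neutral alkyl halide.
Total: 2 elementary steps.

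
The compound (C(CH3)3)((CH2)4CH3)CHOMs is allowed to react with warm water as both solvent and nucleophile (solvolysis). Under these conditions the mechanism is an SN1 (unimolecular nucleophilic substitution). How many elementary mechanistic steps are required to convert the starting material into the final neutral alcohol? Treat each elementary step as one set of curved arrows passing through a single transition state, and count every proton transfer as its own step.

Step 1: Rate-determining heterolysis of the C–O bond gives MsO⁻ and a secondary carbocation.
Step 2: A methyl group with its bonding pair migrates from the adjacent tert-butyl carbon to the cationic centre — a 1,2-methyl shift — upgrading the secondary cation to a tertiary one.
Step 3: H2O donates an oxygen lone pair into the empty p orbital of the cation, giving a protonated alcohol (an oxonium ion).
Step 4: A second solvent molecule removes the proton on oxygen, giving the neutral alcohol product.
Total: 4 elementary steps.

4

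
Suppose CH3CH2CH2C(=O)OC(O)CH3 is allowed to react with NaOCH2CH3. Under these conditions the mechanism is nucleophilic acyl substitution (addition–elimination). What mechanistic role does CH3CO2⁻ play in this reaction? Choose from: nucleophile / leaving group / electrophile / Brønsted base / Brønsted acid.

Step 2: An oxygen lone pair re-forms the C=O π bond as the C–O σ-bond breaks; CH3CO2⁻ is expelled.
CH3CO2⁻ departs with both electrons of the breaking σ-bond — that is the definition of a leaving group.

leaving group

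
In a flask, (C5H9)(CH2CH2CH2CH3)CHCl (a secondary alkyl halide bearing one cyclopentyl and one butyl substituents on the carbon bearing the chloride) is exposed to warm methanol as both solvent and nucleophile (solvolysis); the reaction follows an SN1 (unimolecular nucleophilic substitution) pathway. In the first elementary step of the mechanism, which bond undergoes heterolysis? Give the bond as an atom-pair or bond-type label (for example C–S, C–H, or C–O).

C–Cl

Step 1: The C–Cl bond breaks with both electrons going to the chloride; Cl⁻ leaves and a secondary carbocation remains.
The bond broken in this step is the C–Cl bond.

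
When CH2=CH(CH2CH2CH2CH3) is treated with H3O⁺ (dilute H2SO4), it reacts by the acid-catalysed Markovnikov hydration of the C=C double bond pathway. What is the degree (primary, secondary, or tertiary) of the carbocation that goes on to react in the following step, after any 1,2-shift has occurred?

secondary

Step 1: Electrophilic addition begins with the π(C=C) electrons forming a bond to the proton of H3O⁺. Following Markovnikov's rule, the resulting cation is secondary. H2O is released.
No single 1,2-shift to an adjacent carbon would give a more-substituted cation, so no rearrangement occurs.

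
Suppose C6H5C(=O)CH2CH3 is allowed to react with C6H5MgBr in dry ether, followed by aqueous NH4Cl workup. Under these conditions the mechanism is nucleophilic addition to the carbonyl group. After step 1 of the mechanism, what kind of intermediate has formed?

tetrahedral alkoxide intermediate

Step 1: Nucleophilic addition: the carbanion-like carbon of C6H5MgBr adds to the carbonyl carbon, pushing the π(C=O) electron pair onto oxygen and giving a tetrahedral alkoxide.
After step 1 the species present is a tetrahedral alkoxide intermediate.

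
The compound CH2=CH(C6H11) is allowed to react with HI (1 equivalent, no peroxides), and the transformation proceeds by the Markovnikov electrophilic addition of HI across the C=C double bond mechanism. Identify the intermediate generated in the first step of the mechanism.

secondary carbocation

Step 1: The π electrons of the C=C bond attack a proton of HI; Markovnikov addition places the new C–H on the less-substituted alkene carbon, so the positive charge ends up on the more-substituted carbon — a secondary carbocation. The H–I bond breaks heterolytically, releasing I⁻.
After step 1 the species present is a secondary carbocation.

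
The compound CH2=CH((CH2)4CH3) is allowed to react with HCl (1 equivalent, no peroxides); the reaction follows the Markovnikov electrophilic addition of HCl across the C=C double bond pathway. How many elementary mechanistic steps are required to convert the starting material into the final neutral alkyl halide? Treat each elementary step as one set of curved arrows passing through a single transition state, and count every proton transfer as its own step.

Step 1: The π electrons of the C=C bond attack a proton of HCl; Markovnikov addition places the new C–H on the less-substituted alkene carbon, so the positive charge ends up on the more-substituted carbon — a secondary carbocation. The H–Cl bond breaks heterolytically, releasing Cl⁻.
(No 1,2-shift: no single shift to an adjacent carbon would give a more stable cation.)
Step 2: Cl⁻ captures the cation: a lone pair on Cl⁻ fills the empty p orbital, producing the alkyl halide product.
Total: 2 elementary steps.

2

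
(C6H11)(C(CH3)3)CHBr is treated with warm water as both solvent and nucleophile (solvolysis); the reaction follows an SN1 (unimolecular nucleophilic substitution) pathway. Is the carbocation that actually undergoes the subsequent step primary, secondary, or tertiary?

Step 1: Ionisation: the C–Br σ-bond cleaves heterolytically; both bonding electrons depart with Br⁻, leaving a secondary carbocation at the α-carbon.
Step 2: A 1,2-hydride shift from the adjacent cyclohexyl carbon moves the positive charge from the secondary centre to an adjacent carbon, generating a more stable tertiary carbocation.
The cation rearranges from secondary to tertiary via a 1,2-hydride shift from the adjacent cyclohexyl carbon; the tertiary cation is what reacts next.

tertiary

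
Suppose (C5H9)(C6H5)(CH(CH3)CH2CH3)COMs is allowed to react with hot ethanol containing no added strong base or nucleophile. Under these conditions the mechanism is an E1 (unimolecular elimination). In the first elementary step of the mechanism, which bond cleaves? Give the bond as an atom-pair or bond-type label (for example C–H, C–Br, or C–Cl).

C–O

Step 1: Ionisation: the C–O σ-bond cleaves heterolytically; both bonding electrons depart with MsO⁻, leaving a tertiary carbocation at the α-carbon.
The bond broken in this step is the C–O bond.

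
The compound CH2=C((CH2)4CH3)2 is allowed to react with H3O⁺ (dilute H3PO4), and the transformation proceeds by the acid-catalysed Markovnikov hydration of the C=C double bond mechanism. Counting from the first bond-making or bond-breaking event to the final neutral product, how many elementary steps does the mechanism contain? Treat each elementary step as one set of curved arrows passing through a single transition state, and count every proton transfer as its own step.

Step 1: Electrophilic addition begins with the π(C=C) electrons forming a bond to the proton of H3O⁺. Following Markovnikov's rule, the resulting cation is tertiary. H2O is released.
(No 1,2-shift: no single shift to an adjacent carbon would give a more stable cation.)
Step 2: Water acts as the nucleophile: an oxygen lone pair bonds to the cationic carbon, giving an oxonium-ion intermediate.
Step 3: Proton transfer from the O–H of the oxonium ion to H2O completes the catalytic cycle and yields the alcohol.
Total: 3 elementary steps.

3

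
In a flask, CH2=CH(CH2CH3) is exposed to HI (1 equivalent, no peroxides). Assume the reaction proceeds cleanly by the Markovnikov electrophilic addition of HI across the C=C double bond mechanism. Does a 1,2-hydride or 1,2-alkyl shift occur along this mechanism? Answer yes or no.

no

The first-formed carbocation is secondary.
No single 1,2-shift to an adjacent carbon would produce a more-substituted cation than the one already present, so no rearrangement occurs.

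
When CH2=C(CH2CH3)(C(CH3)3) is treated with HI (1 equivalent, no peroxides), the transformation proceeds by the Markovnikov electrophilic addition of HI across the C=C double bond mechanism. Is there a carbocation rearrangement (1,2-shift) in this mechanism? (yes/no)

no

The first-formed carbocation is tertiary.
No single 1,2-shift to an adjacent carbon would produce a more-substituted cation than the one already present, so no rearrangement occurs.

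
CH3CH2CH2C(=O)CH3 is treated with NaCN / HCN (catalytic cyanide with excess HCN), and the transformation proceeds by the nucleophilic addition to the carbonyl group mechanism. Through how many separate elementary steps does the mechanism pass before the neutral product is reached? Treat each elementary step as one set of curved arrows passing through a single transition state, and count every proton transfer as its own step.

Step 1: CN⁻ attacks the sp² carbonyl carbon; the C=O π bond breaks and the electrons end up as a lone pair on the alkoxide oxygen of the tetrahedral intermediate.
Step 2: The alkoxide oxygen removes a proton from HCN present in the mixture, giving a cyanohydrin and regenerating CN⁻.
Total: 2 elementary steps.

2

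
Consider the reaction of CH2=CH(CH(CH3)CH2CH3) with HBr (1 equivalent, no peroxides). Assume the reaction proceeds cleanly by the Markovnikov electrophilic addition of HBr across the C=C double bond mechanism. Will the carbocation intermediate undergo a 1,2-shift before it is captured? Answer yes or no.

The first-formed carbocation is secondary.
The adjacent sec-butyl carbon already bears 2 other carbon substituents and has a hydrogen to migrate; after a 1,2-hydride shift from that carbon the positive charge sits on a tertiary centre.
Tertiary is more stable than secondary, so the shift occurs.

yes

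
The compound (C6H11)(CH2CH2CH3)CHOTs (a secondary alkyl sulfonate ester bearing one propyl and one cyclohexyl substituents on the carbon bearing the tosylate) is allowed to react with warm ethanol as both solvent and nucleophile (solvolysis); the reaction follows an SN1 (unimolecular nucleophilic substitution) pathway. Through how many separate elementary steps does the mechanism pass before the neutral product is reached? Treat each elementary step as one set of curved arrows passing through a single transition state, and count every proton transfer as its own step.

4

Step 1: Unassisted departure of TsO⁻ (taking the C–O bonding pair) generates a secondary carbocation.
Step 2: A hydride (H with its bonding pair) migrates from the adjacent cyclohexyl carbon to the cationic centre — a 1,2-hydride shift — upgrading the secondary cation to a tertiary one.
Step 3: Nucleophilic capture: the oxygen of CH3CH2OH bonds to the cationic carbon, producing an oxonium-ion intermediate.
Step 4: Proton transfer from the O–H of the oxonium ion to a solvent molecule delivers the neutral ether.
Total: 4 elementary steps.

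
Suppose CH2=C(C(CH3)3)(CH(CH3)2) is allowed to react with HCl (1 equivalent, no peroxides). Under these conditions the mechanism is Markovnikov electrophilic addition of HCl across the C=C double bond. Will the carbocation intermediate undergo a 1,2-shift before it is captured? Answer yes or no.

The first-formed carbocation is tertiary.
No single 1,2-shift to an adjacent carbon would produce a more-substituted cation than the one already present, so no rearrangement occurs.

no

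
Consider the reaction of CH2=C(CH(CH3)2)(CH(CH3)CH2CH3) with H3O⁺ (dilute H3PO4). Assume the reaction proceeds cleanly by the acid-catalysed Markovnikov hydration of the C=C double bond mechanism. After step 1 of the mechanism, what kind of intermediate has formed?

tertiary carbocation

Step 1: Electrophilic addition begins with the π(C=C) electrons forming a bond to the proton of H3O⁺. Following Markovnikov's rule, the resulting cation is tertiary. H2O is released.
After step 1 the species present is a tertiary carbocation.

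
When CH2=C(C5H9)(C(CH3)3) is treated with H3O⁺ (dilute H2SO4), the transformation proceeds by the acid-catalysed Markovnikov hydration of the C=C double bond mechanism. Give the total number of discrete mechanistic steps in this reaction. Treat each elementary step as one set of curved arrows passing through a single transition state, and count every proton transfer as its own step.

3

Step 1: The π electrons of the C=C bond attack a proton of H3O⁺; Markovnikov addition places the new C–H on the less-substituted alkene carbon, so the positive charge ends up on the more-substituted carbon — a tertiary carbocation. H2O is released.
(No 1,2-shift: no single shift to an adjacent carbon would give a more stable cation.)
Step 2: A lone pair on the oxygen of H2O attacks the carbocation, forming a C–O bond and an oxonium ion (a protonated alcohol).
Step 3: H2O removes a proton from the oxonium oxygen, regenerating H3O⁺ and giving the neutral alcohol.
Total: 3 elementary steps.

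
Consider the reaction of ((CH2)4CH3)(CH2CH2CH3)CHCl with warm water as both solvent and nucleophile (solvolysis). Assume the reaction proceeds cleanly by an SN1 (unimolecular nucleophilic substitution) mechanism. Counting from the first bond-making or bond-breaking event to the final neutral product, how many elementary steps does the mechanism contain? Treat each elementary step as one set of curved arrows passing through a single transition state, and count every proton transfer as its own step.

Step 1: Rate-determining heterolysis of the C–Cl bond gives Cl⁻ and a secondary carbocation.
(No 1,2-shift: no single shift to an adjacent carbon would give a more stable cation.)
Step 2: H2O donates an oxygen lone pair into the empty p orbital of the cation, giving a protonated alcohol (an oxonium ion).
Step 3: Deprotonation of the oxonium oxygen by solvent water yields the neutral alcohol.
Total: 3 elementary steps.

3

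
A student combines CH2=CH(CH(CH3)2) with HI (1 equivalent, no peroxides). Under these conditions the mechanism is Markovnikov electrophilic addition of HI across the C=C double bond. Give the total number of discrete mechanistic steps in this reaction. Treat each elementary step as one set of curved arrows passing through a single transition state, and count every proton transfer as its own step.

3

Step 1: Protonation of the alkene by HI: the π bond acts as the nucleophile and picks up H⁺, giving the more stable (Markovnikov) secondary carbocation. The H–I bond breaks heterolytically, releasing I⁻.
Step 2: A 1,2-hydride shift from the adjacent isopropyl carbon moves the positive charge from the secondary centre to an adjacent carbon, generating a more stable tertiary carbocation.
Step 3: Nucleophilic attack by I⁻ on the carbocation completes the addition, giving R–I.
Total: 3 elementary steps.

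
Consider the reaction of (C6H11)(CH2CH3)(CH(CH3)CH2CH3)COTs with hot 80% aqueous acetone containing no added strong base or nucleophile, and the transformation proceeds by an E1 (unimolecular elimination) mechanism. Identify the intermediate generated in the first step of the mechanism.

tertiary carbocation

Step 1: Rate-determining heterolysis of the C–O bond gives TsO⁻ and a tertiary carbocation.
After step 1 the species present is a tertiary carbocation.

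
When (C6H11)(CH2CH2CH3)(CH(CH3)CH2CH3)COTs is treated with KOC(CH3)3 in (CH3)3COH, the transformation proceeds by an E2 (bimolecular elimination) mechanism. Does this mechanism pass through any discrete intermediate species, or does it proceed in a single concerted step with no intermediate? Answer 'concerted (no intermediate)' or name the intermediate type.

concerted (no intermediate)

In one step, (CH3)3CO⁻ pulls off a β-proton, the C–O bond cleaves, and a C=C double bond forms between the α- and β-carbons (E2, anti elimination).
All bond changes occur in one transition state; no discrete intermediate is formed.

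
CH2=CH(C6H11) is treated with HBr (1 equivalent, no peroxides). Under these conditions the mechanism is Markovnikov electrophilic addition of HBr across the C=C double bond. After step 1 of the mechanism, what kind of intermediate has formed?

Step 1: The π electrons of the C=C bond attack a proton of HBr; Markovnikov addition places the new C–H on the less-substituted alkene carbon, so the positive charge ends up on the more-substituted carbon — a secondary carbocation. The H–Br bond breaks heterolytically, releasing Br⁻.
After step 1 the species present is a secondary carbocation.

secondary carbocation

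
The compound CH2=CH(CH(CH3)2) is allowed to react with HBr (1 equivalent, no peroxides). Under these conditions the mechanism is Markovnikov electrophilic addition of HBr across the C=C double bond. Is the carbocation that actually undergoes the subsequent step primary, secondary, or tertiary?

Step 1: The π electrons of the C=C bond attack a proton of HBr; Markovnikov addition places the new C–H on the less-substituted alkene carbon, so the positive charge ends up on the more-substituted carbon — a secondary carbocation. The H–Br bond breaks heterolytically, releasing Br⁻.
Step 2: A 1,2-hydride shift from the adjacent isopropyl carbon moves the positive charge from the secondary centre to an adjacent carbon, generating a more stable tertiary carbocation.
The cation rearranges from secondary to tertiary via a 1,2-hydride shift from the adjacent isopropyl carbon; the tertiary cation is what reacts next.

tertiary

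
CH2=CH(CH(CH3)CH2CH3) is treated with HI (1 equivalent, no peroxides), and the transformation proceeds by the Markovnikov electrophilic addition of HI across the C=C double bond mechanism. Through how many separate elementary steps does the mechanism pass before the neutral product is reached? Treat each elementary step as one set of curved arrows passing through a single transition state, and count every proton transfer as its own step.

3

Step 1: The π electrons of the C=C bond attack a proton of HI; Markovnikov addition places the new C–H on the less-substituted alkene carbon, so the positive charge ends up on the more-substituted carbon — a secondary carbocation. The H–I bond breaks heterolytically, releasing I⁻.
Step 2: Carbocation rearrangement: a 1,2-hydride shift from the adjacent sec-butyl carbon converts the initially-formed secondary cation into the more stable tertiary cation.
Step 3: Nucleophilic attack by I⁻ on the carbocation completes the addition, giving R–I.
Total: 3 elementary steps.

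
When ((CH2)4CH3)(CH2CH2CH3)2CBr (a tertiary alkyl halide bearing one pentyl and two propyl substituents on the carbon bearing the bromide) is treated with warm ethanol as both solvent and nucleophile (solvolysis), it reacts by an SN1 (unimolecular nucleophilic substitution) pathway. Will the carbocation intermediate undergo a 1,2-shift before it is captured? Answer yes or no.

The first-formed carbocation is tertiary.
No single 1,2-shift to an adjacent carbon would produce a more-substituted cation than the one already present, so no rearrangement occurs.

no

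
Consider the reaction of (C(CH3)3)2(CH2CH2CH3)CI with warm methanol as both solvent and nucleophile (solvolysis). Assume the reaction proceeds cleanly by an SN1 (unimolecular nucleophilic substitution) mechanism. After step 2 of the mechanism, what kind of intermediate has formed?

Step 1: Rate-determining heterolysis of the C–I bond gives I⁻ and a tertiary carbocation.
Step 2: A lone pair on the oxygen of CH3OH attacks the carbocation, forming a new C–O σ-bond and an oxonium ion.
After step 2 the species present is an oxonium ion.

oxonium ion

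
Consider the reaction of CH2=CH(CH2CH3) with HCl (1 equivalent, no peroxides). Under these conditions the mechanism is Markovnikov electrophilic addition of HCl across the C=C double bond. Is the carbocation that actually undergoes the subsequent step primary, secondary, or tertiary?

Step 1: Electrophilic addition begins with the π(C=C) electrons forming a bond to the proton of HCl. Following Markovnikov's rule, the resulting cation is secondary. The H–Cl bond breaks heterolytically, releasing Cl⁻.
No single 1,2-shift to an adjacent carbon would give a more-substituted cation, so no rearrangement occurs.

secondary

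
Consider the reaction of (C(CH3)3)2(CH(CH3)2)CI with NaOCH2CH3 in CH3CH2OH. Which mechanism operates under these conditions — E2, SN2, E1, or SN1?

Conditions: a strong base with a tertiary substrate bearing a β-hydrogen.
These conditions are the textbook signature of the E2 pathway.
A strong (often hindered) base removes a β-H in concert with loss of the leaving group — bimolecular elimination.

E2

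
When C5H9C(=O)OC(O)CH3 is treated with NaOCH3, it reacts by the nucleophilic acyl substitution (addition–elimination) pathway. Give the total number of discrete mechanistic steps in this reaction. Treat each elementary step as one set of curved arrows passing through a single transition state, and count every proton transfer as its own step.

Step 1: A lone pair on the O of CH3O⁻ attacks the electrophilic acyl carbon; the π(C=O) electrons move onto oxygen, giving a tetrahedral intermediate.
Step 2: Elimination step: re-formation of the carbonyl π bond drives out CH3CO2⁻, giving the new acyl compound.
Total: 2 elementary steps.

2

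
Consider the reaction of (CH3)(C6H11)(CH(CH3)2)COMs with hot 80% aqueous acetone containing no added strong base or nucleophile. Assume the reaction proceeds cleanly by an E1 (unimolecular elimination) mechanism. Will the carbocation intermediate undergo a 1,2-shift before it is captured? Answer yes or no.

The first-formed carbocation is tertiary.
No single 1,2-shift to an adjacent carbon would produce a more-substituted cation than the one already present, so no rearrangement occurs.

no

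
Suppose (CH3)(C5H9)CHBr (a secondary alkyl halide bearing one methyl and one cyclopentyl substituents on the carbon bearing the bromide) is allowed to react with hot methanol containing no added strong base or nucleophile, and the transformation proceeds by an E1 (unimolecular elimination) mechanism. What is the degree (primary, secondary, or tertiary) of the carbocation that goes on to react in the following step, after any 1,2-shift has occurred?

tertiary

Step 1: Ionisation: the C–Br σ-bond cleaves heterolytically; both bonding electrons depart with Br⁻, leaving a secondary carbocation at the α-carbon.
Step 2: A hydride (H with its bonding pair) migrates from the adjacent cyclopentyl carbon to the cationic centre — a 1,2-hydride shift — upgrading the secondary cation to a tertiary one.
The cation rearranges from secondary to tertiary via a 1,2-hydride shift from the adjacent cyclopentyl carbon; the tertiary cation is what reacts next.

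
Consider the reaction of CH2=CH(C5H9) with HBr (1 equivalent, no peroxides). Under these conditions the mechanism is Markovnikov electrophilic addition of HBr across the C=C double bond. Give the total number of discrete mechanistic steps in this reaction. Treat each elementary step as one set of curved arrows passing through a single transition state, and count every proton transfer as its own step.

Step 1: Protonation of the alkene by HBr: the π bond acts as the nucleophile and picks up H⁺, giving the more stable (Markovnikov) secondary carbocation. The H–Br bond breaks heterolytically, releasing Br⁻.
Step 2: A 1,2-hydride shift from the adjacent cyclopentyl carbon moves the positive charge from the secondary centre to an adjacent carbon, generating a more stable tertiary carbocation.
Step 3: Nucleophilic attack by Br⁻ on the carbocation completes the addition, giving R–Br.
Total: 3 elementary steps.

3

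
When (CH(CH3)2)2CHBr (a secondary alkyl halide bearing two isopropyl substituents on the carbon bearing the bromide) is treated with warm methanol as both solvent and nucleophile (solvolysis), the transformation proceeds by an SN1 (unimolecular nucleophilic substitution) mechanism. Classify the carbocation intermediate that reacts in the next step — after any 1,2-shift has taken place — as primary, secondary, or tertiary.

tertiary

Step 1: The C–Br bond breaks with both electrons going to the bromide; Br⁻ leaves and a secondary carbocation remains.
Step 2: A hydride (H with its bonding pair) migrates from the adjacent isopropyl carbon to the cationic centre — a 1,2-hydride shift — upgrading the secondary cation to a tertiary one.
The cation rearranges from secondary to tertiary via a 1,2-hydride shift from the adjacent isopropyl carbon; the tertiary cation is what reacts next.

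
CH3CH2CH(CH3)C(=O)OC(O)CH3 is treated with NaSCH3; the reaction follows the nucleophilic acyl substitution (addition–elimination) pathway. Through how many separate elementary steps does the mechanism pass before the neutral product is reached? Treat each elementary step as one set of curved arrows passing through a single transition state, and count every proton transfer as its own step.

2

Step 1: A lone pair on the S of CH3S⁻ attacks the electrophilic acyl carbon; the π(C=O) electrons move onto oxygen, giving a tetrahedral intermediate.
Step 2: Collapse of the tetrahedral intermediate: the alkoxide oxygen pushes its lone pair back to re-form C=O while CH3CO2⁻ leaves.
Total: 2 elementary steps.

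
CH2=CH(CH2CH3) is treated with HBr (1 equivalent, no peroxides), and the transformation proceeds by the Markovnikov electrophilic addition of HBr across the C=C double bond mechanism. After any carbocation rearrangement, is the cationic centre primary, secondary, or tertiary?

secondary

Step 1: Protonation of the alkene by HBr: the π bond acts as the nucleophile and picks up H⁺, giving the more stable (Markovnikov) secondary carbocation. The H–Br bond breaks heterolytically, releasing Br⁻.
No single 1,2-shift to an adjacent carbon would give a more-substituted cation, so no rearrangement occurs.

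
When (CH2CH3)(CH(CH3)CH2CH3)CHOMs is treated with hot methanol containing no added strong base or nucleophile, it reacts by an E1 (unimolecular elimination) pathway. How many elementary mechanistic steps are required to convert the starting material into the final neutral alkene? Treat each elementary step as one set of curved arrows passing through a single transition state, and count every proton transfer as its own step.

Step 1: The C–O bond breaks with both electrons going to the mesylate; MsO⁻ leaves and a secondary carbocation remains.
Step 2: A 1,2-hydride shift from the adjacent sec-butyl carbon moves the positive charge from the secondary centre to an adjacent carbon, generating a more stable tertiary carbocation.
Step 3: A weak base (a methanol molecule from the solvent) removes a proton from a carbon adjacent to the cationic centre; the electrons of that C–H bond become the new π(C=C) bond, giving the alkene.
Total: 3 elementary steps.

3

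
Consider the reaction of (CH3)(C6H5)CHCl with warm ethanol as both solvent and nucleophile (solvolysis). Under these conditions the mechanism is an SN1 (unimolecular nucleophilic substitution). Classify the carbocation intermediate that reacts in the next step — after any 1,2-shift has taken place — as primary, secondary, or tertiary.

Step 1: The C–Cl bond breaks with both electrons going to the chloride; Cl⁻ leaves and a secondary carbocation remains.
No single 1,2-shift to an adjacent carbon would give a more-substituted cation, so no rearrangement occurs.

secondary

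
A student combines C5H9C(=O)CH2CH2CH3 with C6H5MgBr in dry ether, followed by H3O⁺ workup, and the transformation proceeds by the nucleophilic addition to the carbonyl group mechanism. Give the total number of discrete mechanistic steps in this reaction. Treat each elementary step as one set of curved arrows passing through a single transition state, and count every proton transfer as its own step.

2

Step 1: A lone pair / filled orbital on the carbanion-like carbon of C6H5MgBr attacks the electrophilic carbonyl carbon; the π(C=O) electrons shift onto oxygen, producing a tetrahedral alkoxide intermediate.
Step 2: Protonation of the alkoxide by H3O⁺ workup furnishes an alcohol.
Total: 2 elementary steps.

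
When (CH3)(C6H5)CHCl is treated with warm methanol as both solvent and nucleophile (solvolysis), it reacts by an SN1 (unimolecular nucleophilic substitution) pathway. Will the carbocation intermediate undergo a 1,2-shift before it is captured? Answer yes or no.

The first-formed carbocation is secondary.
No single 1,2-shift to an adjacent carbon would produce a more-substituted cation than the one already present, so no rearrangement occurs.

no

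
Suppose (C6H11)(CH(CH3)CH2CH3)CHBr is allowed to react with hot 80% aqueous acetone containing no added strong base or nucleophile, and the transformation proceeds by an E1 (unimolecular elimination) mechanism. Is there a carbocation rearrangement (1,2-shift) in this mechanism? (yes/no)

The first-formed carbocation is secondary.
The adjacent sec-butyl carbon already bears 2 other carbon substituents and has a hydrogen to migrate; after a 1,2-hydride shift from that carbon the positive charge sits on a tertiary centre.
Tertiary is more stable than secondary, so the shift occurs.

yes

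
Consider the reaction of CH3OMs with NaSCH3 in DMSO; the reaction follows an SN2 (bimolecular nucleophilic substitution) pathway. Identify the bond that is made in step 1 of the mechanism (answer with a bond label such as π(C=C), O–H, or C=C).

C–S

Step 1: CH3S⁻ attacks the back face of the α-carbon while MsO⁻ departs with the C–O bonding pair — a single concerted displacement through a pentacoordinate transition state.
The bond formed in this step is the C–S bond.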